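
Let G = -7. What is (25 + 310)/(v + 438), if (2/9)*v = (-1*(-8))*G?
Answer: 335/186 ≈ 1.8011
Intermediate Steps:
v = -252 (v = 9*(-1*(-8)*(-7))/2 = 9*(8*(-7))/2 = (9/2)*(-56) = -252)
(25 + 310)/(v + 438) = (25 + 310)/(-252 + 438) = 335/186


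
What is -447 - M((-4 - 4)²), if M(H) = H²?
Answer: -4543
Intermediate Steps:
-447 - M((-4 - 4)²) = -447 - ((-4 - 4)²)² = -447 - ((-8)²)² = -447 - 1*64² = -447 - 1*4096 = -447 - 4096 = -4543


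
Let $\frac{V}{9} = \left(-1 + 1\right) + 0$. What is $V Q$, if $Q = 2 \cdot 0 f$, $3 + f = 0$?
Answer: $0$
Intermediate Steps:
$f = -3$ ($f = -3 + 0 = -3$)
$V = 0$ ($V = 9 \left(\left(-1 + 1\right) + 0\right) = 9 \left(0 + 0\right) = 9 \cdot 0 = 0$)
$Q = 0$ ($Q = 2 \cdot 0 \left(-3\right) = 0 \left(-3\right) = 0$)
$V Q = 0 \cdot 0 = 0$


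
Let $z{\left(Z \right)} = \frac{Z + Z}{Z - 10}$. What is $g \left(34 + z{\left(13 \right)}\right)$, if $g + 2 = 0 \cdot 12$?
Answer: $- \frac{256}{3} \approx -85.333$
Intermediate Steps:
$z{\left(Z \right)} = \frac{2 Z}{-10 + Z}$
$g = -2$ ($g = -2 + 0 \cdot 12 = -2 + 0 = -2$)
$g \left(34 + z{\left(13 \right)}\right) = - 2 \left(34 + 2 \cdot 13 \frac{1}{-10 + 13}\right) = - 2 \left(34 + 2 \cdot 13 \cdot \frac{1}{3}\right) = - 2 \left(34 + \frac{26}{3}\right) = \left(-2\right) \frac{128}{3} = - \frac{256}{3}$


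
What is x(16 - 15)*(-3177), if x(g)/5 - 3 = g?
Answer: -63540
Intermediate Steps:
x(g) = 15 + 5*g
x(16 - 15)*(-3177) = (15 + 5*(16 - 15))*(-3177) = (15 + 5*1)*(-3177) = (15 + 5)*(-3177) = 20*(-3177) = -63540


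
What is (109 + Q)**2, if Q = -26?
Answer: 6889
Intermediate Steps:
(109 + Q)**2 = (109 - 26)**2 = 83**2 = 6889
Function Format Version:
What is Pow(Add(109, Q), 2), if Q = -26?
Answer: 6889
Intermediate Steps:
Pow(Add(109, Q), 2) = Pow(Add(109, -26), 2) = Pow(83, 2) = 6889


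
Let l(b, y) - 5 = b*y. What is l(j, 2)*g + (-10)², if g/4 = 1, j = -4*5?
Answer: -40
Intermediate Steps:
j = -20
g = 4 (g = 4*1 = 4)
l(b, y) = 5 + b*y
l(j, 2)*g + (-10)² = (5 - 20*2)*4 + (-10)² = (5 - 40)*4 + 100 = -35*4 + 100 = -140 + 100 = -40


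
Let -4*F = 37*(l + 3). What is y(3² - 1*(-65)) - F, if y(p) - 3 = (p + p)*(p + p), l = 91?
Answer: 45553/2 ≈ 22777.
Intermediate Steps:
F = -1739/2 (F = -37*(91 + 3)/4 = -37*94/4 = -¼*3478 = -1739/2 ≈ -869.50)
y(p) = 3 + 4*p² (y(p) = 3 + (p + p)*(p + p) = 3 + (2*p)*(2*p) = 3 + 4*p²)
y(3² - 1*(-65)) - F = (3 + 4*(3² - 1*(-65))²) - 1*(-1739/2) = (3 + 4*(9 + 65)²) + 1739/2 = (3 + 4*74²) + 1739/2 = (3 + 4*5476) + 1739/2 = (3 + 21904) + 1739/2 = 21907 + 1739/2 = 45553/2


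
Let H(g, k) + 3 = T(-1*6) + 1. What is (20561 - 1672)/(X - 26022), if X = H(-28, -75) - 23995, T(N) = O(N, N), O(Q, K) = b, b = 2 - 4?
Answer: -18889/50021 ≈ -0.37762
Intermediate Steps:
b = -2
O(Q, K) = -2
T(N) = -2
H(g, k) = -4 (H(g, k) = -3 + (-2 + 1) = -3 - 1 = -4)
X = -23999 (X = -4 - 23995 = -23999)
(20561 - 1672)/(X - 26022) = (20561 - 1672)/(-23999 - 26022) = 18889/(-50021) = 18889*(-1/50021) = -18889/50021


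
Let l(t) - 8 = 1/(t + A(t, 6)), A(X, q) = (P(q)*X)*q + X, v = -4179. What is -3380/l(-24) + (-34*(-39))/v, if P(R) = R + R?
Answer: -8368291334/19790351 ≈ -422.85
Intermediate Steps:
P(R) = 2*R
A(X, q) = X + 2*X*q**2 (A(X, q) = ((2*q)*X)*q + X = (2*X*q)*q + X = 2*X*q**2 + X = X + 2*X*q**2)
l(t) = 8 + 1/(74*t) (l(t) = 8 + 1/(t + t*(1 + 2*6**2)) = 8 + 1/(t + t*(1 + 2*36)) = 8 + 1/(t + t*(1 + 72)) = 8 + 1/(t + t*73) = 8 + 1/(t + 73*t) = 8 + 1/(74*t))
-3380/l(-24) + (-34*(-39))/v = -3380/(8 + (1/74)/(-24)) - 34*(-39)/(-4179) = -3380/(8 + (1/74)*(-1/24)) + 1326*(-1/4179) = -3380/(8 - 1/1776) - 442/1393 = -3380/14207/1776 - 442/1393 = -3380*1776/14207 - 442/1393 = -6002880/14207 - 442/1393 = -8368291334/19790351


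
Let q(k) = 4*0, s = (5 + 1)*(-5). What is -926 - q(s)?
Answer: -926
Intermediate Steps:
s = -30 (s = 6*(-5) = -30)
q(k) = 0
-926 - q(s) = -926 - 1*0 = -926 + 0 = -926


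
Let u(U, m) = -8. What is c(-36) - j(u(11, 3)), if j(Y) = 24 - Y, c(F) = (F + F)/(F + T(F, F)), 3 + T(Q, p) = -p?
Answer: -8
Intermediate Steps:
T(Q, p) = -3 - p
c(F) = -2*F/3 (c(F) = (F + F)/(F + (-3 - F)) = (2*F)/(-3) = (2*F)*(-1/3) = -2*F/3)
c(-36) - j(u(11, 3)) = -2/3*(-36) - (24 - 1*(-8)) = 24 - (24 + 8) = 24 - 1*32 = 24 - 32 = -8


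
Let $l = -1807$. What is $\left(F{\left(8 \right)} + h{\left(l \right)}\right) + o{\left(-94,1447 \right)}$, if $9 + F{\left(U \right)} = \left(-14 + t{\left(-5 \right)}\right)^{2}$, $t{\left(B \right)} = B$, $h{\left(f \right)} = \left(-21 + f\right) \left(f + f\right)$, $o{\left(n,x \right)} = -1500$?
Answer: $6605244$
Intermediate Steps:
$h{\left(f \right)} = 2 f \left(-21 + f\right)$ ($h{\left(f \right)} = \left(-21 + f\right) 2 f = 2 f \left(-21 + f\right)$)
$F{\left(U \right)} = 352$ ($F{\left(U \right)} = -9 + \left(-14 - 5\right)^{2} = -9 + \left(-19\right)^{2} = -9 + 361 = 352$)
$\left(F{\left(8 \right)} + h{\left(l \right)}\right) + o{\left(-94,1447 \right)} = \left(352 + 2 \left(-1807\right) \left(-21 - 1807\right)\right) - 1500 = \left(352 + 2 \left(-1807\right) \left(-1828\right)\right) - 1500 = \left(352 + 6606392\right) - 1500 = 6606744 - 1500 = 6605244$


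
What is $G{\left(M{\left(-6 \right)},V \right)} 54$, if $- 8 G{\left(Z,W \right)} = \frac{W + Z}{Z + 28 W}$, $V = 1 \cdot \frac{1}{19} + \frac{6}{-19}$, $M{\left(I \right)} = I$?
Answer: $- \frac{3213}{1016} \approx -3.1624$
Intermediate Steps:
$V = - \frac{5}{19}$ ($V = 1 \cdot \frac{1}{19} + 6 \left(- \frac{1}{19}\right) = \frac{1}{19} - \frac{6}{19} = - \frac{5}{19} \approx -0.26316$)
$G{\left(Z,W \right)} = - \frac{W + Z}{8 \left(Z + 28 W\right)}$ ($G{\left(Z,W \right)} = - \frac{\left(W + Z\right) \frac{1}{Z + 28 W}}{8} = - \frac{\frac{1}{Z + 28 W} \left(W + Z\right)}{8} = - \frac{W + Z}{8 \left(Z + 28 W\right)}$)
$G{\left(M{\left(-6 \right)},V \right)} 54 = \frac{\left(-1\right) \left(- \frac{5}{19}\right) - -6}{8 \left(-6 + 28 \left(- \frac{5}{19}\right)\right)} 54 = \frac{\frac{5}{19} + 6}{8 \left(-6 - \frac{140}{19}\right)} 54 = \frac{1}{8} \frac{1}{- \frac{254}{19}} \cdot \frac{119}{19} \cdot 54 = \frac{1}{8} \left(- \frac{19}{254}\right) \frac{119}{19} \cdot 54 = \left(- \frac{119}{2032}\right) 54 = - \frac{3213}{1016}$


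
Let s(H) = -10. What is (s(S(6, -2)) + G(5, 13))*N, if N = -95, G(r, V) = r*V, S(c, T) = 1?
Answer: -5225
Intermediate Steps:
G(r, V) = V*r
(s(S(6, -2)) + G(5, 13))*N = (-10 + 13*5)*(-95) = (-10 + 65)*(-95) = 55*(-95) = -5225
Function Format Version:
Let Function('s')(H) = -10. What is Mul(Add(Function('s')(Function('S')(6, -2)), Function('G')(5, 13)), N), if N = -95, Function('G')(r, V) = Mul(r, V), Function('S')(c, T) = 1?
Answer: -5225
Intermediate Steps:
Function('G')(r, V) = Mul(V, r)
Mul(Add(Function('s')(Function('S')(6, -2)), Function('G')(5, 13)), N) = Mul(Add(-10, Mul(13, 5)), -95) = Mul(Add(-10, 65), -95) = Mul(55, -95) = -5225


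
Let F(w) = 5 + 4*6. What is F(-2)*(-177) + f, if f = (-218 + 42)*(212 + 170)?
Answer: -72365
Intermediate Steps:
F(w) = 29 (F(w) = 5 + 24 = 29)
f = -67232 (f = -176*382 = -67232)
F(-2)*(-177) + f = 29*(-177) - 67232 = -5133 - 67232 = -72365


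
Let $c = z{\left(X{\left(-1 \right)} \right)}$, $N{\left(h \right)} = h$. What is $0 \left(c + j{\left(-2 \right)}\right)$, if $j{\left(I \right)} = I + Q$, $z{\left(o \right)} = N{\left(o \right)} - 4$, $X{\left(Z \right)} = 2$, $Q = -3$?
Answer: $0$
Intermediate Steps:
$z{\left(o \right)} = -4 + o$ ($z{\left(o \right)} = o - 4 = -4 + o$)
$c = -2$ ($c = -4 + 2 = -2$)
$j{\left(I \right)} = -3 + I$ ($j{\left(I \right)} = I - 3 = -3 + I$)
$0 \left(c + j{\left(-2 \right)}\right) = 0 \left(-2 - 5\right) = 0 \left(-7\right) = 0$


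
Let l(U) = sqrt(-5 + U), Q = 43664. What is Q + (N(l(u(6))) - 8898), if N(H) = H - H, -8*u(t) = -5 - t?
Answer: 34766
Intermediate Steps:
u(t) = 5/8 + t/8 (u(t) = -(-5 - t)/8 = 5/8 + t/8)
N(H) = 0
Q + (N(l(u(6))) - 8898) = 43664 + (0 - 8898) = 43664 - 8898 = 34766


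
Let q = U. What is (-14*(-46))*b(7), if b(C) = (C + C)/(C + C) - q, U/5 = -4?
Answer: 13524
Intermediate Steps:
U = -20 (U = 5*(-4) = -20)
q = -20
b(C) = 21 (b(C) = (C + C)/(C + C) - 1*(-20) = (2*C)/((2*C)) + 20 = (2*C)*(1/(2*C)) + 20 = 1 + 20 = 21)
(-14*(-46))*b(7) = -14*(-46)*21 = 644*21 = 13524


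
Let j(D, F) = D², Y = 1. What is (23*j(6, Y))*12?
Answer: 9936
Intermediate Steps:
(23*j(6, Y))*12 = (23*6²)*12 = (23*36)*12 = 828*12 = 9936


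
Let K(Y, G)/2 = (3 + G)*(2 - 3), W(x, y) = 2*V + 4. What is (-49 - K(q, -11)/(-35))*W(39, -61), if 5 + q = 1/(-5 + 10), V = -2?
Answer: 0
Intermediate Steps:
q = -24/5 (q = -5 + 1/(-5 + 10) = -5 + 1/5 = -5 + ⅕ = -24/5 ≈ -4.8000)
W(x, y) = 0 (W(x, y) = 2*(-2) + 4 = -4 + 4 = 0)
K(Y, G) = -6 - 2*G (K(Y, G) = 2*((3 + G)*(2 - 3)) = 2*((3 + G)*(-1)) = 2*(-3 - G) = -6 - 2*G)
(-49 - K(q, -11)/(-35))*W(39, -61) = (-49 - (-6 - 2*(-11))/(-35))*0 = (-49 - (-6 + 22)*(-1)/35)*0 = (-49 - 16*(-1)/35)*0 = (-49 - 1*(-16/35))*0 = (-49 + 16/35)*0 = -1699/35*0 = 0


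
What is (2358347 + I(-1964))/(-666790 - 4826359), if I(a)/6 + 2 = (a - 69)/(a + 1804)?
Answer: -188672899/439451920 ≈ -0.42934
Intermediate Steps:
I(a) = -12 + 6*(-69 + a)/(1804 + a) (I(a) = -12 + 6*((a - 69)/(a + 1804)) = -12 + 6*((-69 + a)/(1804 + a)) = -12 + 6*(-69 + a)/(1804 + a))
(2358347 + I(-1964))/(-666790 - 4826359) = (2358347 + 6*(-3677 - 1*(-1964))/(1804 - 1964))/(-666790 - 4826359) = (2358347 + 6*(-3677 + 1964)/(-160))/(-5493149) = (2358347 + 6*(-1/160)*(-1713))*(-1/5493149) = (2358347 + 5139/80)*(-1/5493149) = (188672899/80)*(-1/5493149) = -188672899/439451920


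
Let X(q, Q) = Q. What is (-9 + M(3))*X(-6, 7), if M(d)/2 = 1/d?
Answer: -175/3 ≈ -58.333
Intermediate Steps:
M(d) = 2/d (M(d) = 2*(1/d) = 2/d)
(-9 + M(3))*X(-6, 7) = (-9 + 2/3)*7 = -25/3*7 = -175/3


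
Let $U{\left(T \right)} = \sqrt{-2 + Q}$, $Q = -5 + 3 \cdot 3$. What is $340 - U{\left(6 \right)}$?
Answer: $340 - \sqrt{2} \approx 338.59$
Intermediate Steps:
$Q = 4$ ($Q = -5 + 9 = 4$)
$U{\left(T \right)} = \sqrt{2}$ ($U{\left(T \right)} = \sqrt{-2 + 4} = \sqrt{2}$)
$340 - U{\left(6 \right)} = 340 - \sqrt{2}$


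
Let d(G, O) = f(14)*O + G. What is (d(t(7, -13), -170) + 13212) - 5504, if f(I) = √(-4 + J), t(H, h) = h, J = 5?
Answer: 7525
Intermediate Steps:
f(I) = 1 (f(I) = √(-4 + 5) = √1 = 1)
d(G, O) = G + O (d(G, O) = 1*O + G = O + G = G + O)
(d(t(7, -13), -170) + 13212) - 5504 = ((-13 - 170) + 13212) - 5504 = (-183 + 13212) - 5504 = 13029 - 5504 = 7525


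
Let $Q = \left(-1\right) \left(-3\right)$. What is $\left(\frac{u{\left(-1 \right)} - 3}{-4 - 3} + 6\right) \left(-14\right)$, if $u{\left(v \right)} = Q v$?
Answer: $-96$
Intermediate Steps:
$Q = 3$
$u{\left(v \right)} = 3 v$
$\left(\frac{u{\left(-1 \right)} - 3}{-4 - 3} + 6\right) \left(-14\right) = \left(\frac{3 \left(-1\right) - 3}{-4 - 3} + 6\right) \left(-14\right) = \left(\frac{-3 - 3}{-7} + 6\right) \left(-14\right) = \left(\left(-6\right) \left(- \frac{1}{7}\right) + 6\right) \left(-14\right) = \left(\frac{6}{7} + 6\right) \left(-14\right) = \frac{48}{7} \left(-14\right) = -96$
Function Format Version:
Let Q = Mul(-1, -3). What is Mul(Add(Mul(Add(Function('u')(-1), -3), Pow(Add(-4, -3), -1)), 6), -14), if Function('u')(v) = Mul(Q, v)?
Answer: -96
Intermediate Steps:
Q = 3
Function('u')(v) = Mul(3, v)
Mul(Add(Mul(Add(Function('u')(-1), -3), Pow(Add(-4, -3), -1)), 6), -14) = Mul(Add(Mul(Add(Mul(3, -1), -3), Pow(Add(-4, -3), -1)), 6), -14) = Mul(Add(Mul(Add(-3, -3), Pow(-7, -1)), 6), -14) = Mul(Add(Mul(-6, Rational(-1, 7)), 6), -14) = Mul(Add(Rational(6, 7), 6), -14) = Mul(Rational(48, 7), -14) = -96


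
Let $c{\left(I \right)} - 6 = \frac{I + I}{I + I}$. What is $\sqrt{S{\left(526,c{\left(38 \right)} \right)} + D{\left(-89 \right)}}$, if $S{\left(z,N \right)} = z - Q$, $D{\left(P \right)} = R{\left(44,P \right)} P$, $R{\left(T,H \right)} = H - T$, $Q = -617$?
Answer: $2 \sqrt{3245} \approx 113.93$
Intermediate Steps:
$c{\left(I \right)} = 7$ ($c{\left(I \right)} = 6 + \frac{I + I}{I + I} = 6 + \frac{2 I}{2 I} = 6 + 2 I \frac{1}{2 I} = 6 + 1 = 7$)
$D{\left(P \right)} = P \left(-44 + P\right)$ ($D{\left(P \right)} = \left(P - 44\right) P = \left(-44 + P\right) P = P \left(-44 + P\right)$)
$S{\left(z,N \right)} = 617 + z$ ($S{\left(z,N \right)} = z - -617 = z + 617 = 617 + z$)
$\sqrt{S{\left(526,c{\left(38 \right)} \right)} + D{\left(-89 \right)}} = \sqrt{\left(617 + 526\right) - 89 \left(-44 - 89\right)} = \sqrt{1143 - -11837} = \sqrt{1143 + 11837} = \sqrt{12980} = 2 \sqrt{3245}$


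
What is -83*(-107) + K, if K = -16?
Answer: 8865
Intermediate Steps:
-83*(-107) + K = -83*(-107) - 16 = 8881 - 16 = 8865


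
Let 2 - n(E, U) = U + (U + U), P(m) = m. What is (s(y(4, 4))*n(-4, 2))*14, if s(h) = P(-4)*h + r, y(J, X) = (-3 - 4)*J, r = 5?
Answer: -6552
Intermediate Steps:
y(J, X) = -7*J
s(h) = 5 - 4*h (s(h) = -4*h + 5 = 5 - 4*h)
n(E, U) = 2 - 3*U (n(E, U) = 2 - (U + (U + U)) = 2 - (U + 2*U) = 2 - 3*U)
(s(y(4, 4))*n(-4, 2))*14 = ((5 - (-28)*4)*(2 - 3*2))*14 = ((5 - 4*(-28))*(2 - 6))*14 = ((5 + 112)*(-4))*14 = (117*(-4))*14 = -468*14 = -6552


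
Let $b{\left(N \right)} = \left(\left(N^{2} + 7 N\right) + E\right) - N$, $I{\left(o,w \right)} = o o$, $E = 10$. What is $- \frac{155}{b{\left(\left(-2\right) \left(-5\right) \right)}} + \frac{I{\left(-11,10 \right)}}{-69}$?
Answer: $- \frac{6253}{2346} \approx -2.6654$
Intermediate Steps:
$I{\left(o,w \right)} = o^{2}$
$b{\left(N \right)} = 10 + N^{2} + 6 N$ ($b{\left(N \right)} = \left(\left(N^{2} + 7 N\right) + 10\right) - N = \left(10 + N^{2} + 7 N\right) - N = 10 + N^{2} + 6 N$)
$- \frac{155}{b{\left(\left(-2\right) \left(-5\right) \right)}} + \frac{I{\left(-11,10 \right)}}{-69} = - \frac{155}{10 + \left(\left(-2\right) \left(-5\right)\right)^{2} + 6 \left(\left(-2\right) \left(-5\right)\right)} + \frac{\left(-11\right)^{2}}{-69} = - \frac{155}{10 + 10^{2} + 6 \cdot 10} + 121 \left(- \frac{1}{69}\right) = - \frac{155}{10 + 100 + 60} - \frac{121}{69} = - \frac{155}{170} - \frac{121}{69} = \left(-155\right) \frac{1}{170} - \frac{121}{69} = - \frac{31}{34} - \frac{121}{69} = - \frac{6253}{2346}$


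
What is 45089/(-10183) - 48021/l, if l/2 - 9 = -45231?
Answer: -1196343891/306997084 ≈ -3.8969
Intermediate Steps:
l = -90444 (l = 18 + 2*(-45231) = 18 - 90462 = -90444)
45089/(-10183) - 48021/l = 45089/(-10183) - 48021/(-90444) = 45089*(-1/10183) - 48021*(-1/90444) = -45089/10183 + 16007/30148 = -1196343891/306997084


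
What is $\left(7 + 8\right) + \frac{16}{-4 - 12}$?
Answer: $14$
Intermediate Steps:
$\left(7 + 8\right) + \frac{16}{-4 - 12} = 15 + \frac{16}{-16} = 15 + 16 \left(- \frac{1}{16}\right) = 15 - 1 = 14$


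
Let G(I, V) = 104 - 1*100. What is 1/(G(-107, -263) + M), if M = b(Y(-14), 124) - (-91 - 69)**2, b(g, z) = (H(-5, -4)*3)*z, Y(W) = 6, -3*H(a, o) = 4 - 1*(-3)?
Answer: -1/26464 ≈ -3.7787e-5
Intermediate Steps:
H(a, o) = -7/3 (H(a, o) = -(4 - 1*(-3))/3 = -(4 + 3)/3 = -1/3*7 = -7/3)
G(I, V) = 4 (G(I, V) = 104 - 100 = 4)
b(g, z) = -7*z (b(g, z) = (-7/3*3)*z = -7*z)
M = -26468 (M = -7*124 - (-91 - 69)**2 = -868 - 1*(-160)**2 = -868 - 1*25600 = -868 - 25600 = -26468)
1/(G(-107, -263) + M) = 1/(4 - 26468) = 1/(-26464) = -1/26464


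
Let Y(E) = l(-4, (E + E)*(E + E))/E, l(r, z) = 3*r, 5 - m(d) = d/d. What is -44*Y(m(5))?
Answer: 132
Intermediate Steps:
m(d) = 4 (m(d) = 5 - d/d = 5 - 1*1 = 5 - 1 = 4)
Y(E) = -12/E (Y(E) = (3*(-4))/E = -12/E)
-44*Y(m(5)) = -(-528)/4 = -44*(-3) = 132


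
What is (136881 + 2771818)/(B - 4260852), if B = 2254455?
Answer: -2908699/2006397 ≈ -1.4497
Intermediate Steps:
(136881 + 2771818)/(B - 4260852) = (136881 + 2771818)/(2254455 - 4260852) = 2908699/(-2006397) = 2908699*(-1/2006397) = -2908699/2006397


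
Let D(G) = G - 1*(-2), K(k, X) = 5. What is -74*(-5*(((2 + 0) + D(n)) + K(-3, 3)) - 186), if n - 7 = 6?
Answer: 21904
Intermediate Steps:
n = 13 (n = 7 + 6 = 13)
D(G) = 2 + G (D(G) = G + 2 = 2 + G)
-74*(-5*(((2 + 0) + D(n)) + K(-3, 3)) - 186) = -74*(-5*(((2 + 0) + (2 + 13)) + 5) - 186) = -74*(-5*((2 + 15) + 5) - 186) = -74*(-5*(17 + 5) - 186) = -74*(-5*22 - 186) = -74*(-110 - 186) = -74*(-296) = 21904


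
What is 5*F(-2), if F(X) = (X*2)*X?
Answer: 40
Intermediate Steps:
F(X) = 2*X² (F(X) = (2*X)*X = 2*X²)
5*F(-2) = 5*(2*(-2)²) = 5*(2*4) = 5*8 = 40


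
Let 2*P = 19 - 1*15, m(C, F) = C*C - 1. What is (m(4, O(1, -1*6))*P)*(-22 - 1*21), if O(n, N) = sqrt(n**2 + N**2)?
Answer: -1290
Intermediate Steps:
O(n, N) = sqrt(N**2 + n**2)
m(C, F) = -1 + C**2 (m(C, F) = C**2 - 1 = -1 + C**2)
P = 2 (P = (19 - 1*15)/2 = (19 - 15)/2 = (1/2)*4 = 2)
(m(4, O(1, -1*6))*P)*(-22 - 1*21) = ((-1 + 4**2)*2)*(-22 - 1*21) = ((-1 + 16)*2)*(-22 - 21) = (15*2)*(-43) = 30*(-43) = -1290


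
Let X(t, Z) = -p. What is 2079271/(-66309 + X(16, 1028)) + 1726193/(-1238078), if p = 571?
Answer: -70782828131/2179017280 ≈ -32.484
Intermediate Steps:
X(t, Z) = -571 (X(t, Z) = -1*571 = -571)
2079271/(-66309 + X(16, 1028)) + 1726193/(-1238078) = 2079271/(-66309 - 571) + 1726193/(-1238078) = 2079271/(-66880) + 1726193*(-1/1238078) = 2079271*(-1/66880) - 1726193/1238078 = -2079271/66880 - 1726193/1238078 = -70782828131/2179017280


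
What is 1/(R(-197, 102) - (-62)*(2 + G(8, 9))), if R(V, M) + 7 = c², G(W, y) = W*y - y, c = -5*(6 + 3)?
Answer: 1/6048 ≈ 0.00016534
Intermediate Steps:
c = -45 (c = -5*9 = -45)
G(W, y) = -y + W*y
R(V, M) = 2018 (R(V, M) = -7 + (-45)² = -7 + 2025 = 2018)
1/(R(-197, 102) - (-62)*(2 + G(8, 9))) = 1/(2018 - (-62)*(2 + 9*(-1 + 8))) = 1/(2018 - (-62)*(2 + 9*7)) = 1/(2018 - (-62)*(2 + 63)) = 1/(2018 - (-62)*65) = 1/(2018 - 1*(-4030)) = 1/(2018 + 4030) = 1/6048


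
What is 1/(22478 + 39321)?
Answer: 1/61799 ≈ 1.6181e-5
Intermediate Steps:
1/(22478 + 39321) = 1/61799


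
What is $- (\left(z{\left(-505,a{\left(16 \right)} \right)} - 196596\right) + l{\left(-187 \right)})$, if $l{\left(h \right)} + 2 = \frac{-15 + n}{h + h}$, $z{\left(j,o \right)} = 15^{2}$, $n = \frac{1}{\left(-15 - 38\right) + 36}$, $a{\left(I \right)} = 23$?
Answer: $\frac{624269639}{3179} \approx 1.9637 \cdot 10^{5}$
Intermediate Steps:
$n = - \frac{1}{17}$ ($n = \frac{1}{-53 + 36} = \frac{1}{-17} = - \frac{1}{17} \approx -0.058824$)
$z{\left(j,o \right)} = 225$
$l{\left(h \right)} = -2 - \frac{128}{17 h}$ ($l{\left(h \right)} = -2 + \frac{-15 - \frac{1}{17}}{h + h} = -2 - \frac{256}{17 \cdot 2 h} = -2 - \frac{256 \frac{1}{2 h}}{17} = -2 - \frac{128}{17 h}$)
$- (\left(z{\left(-505,a{\left(16 \right)} \right)} - 196596\right) + l{\left(-187 \right)}) = - (\left(225 - 196596\right) - \left(2 + \frac{128}{17 \left(-187\right)}\right)) = - (-196371 - \frac{6230}{3179}) = \left(-1\right) \left(- \frac{624269639}{3179}\right) = \frac{624269639}{3179}$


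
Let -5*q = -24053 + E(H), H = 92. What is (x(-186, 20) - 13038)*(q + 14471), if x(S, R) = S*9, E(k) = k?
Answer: -1417000992/5 ≈ -2.8340e+8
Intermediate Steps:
x(S, R) = 9*S
q = 23961/5 (q = -(-24053 + 92)/5 = -⅕*(-23961) = 23961/5 ≈ 4792.2)
(x(-186, 20) - 13038)*(q + 14471) = (9*(-186) - 13038)*(23961/5 + 14471) = (-1674 - 13038)*(96316/5) = -14712*96316/5 = -1417000992/5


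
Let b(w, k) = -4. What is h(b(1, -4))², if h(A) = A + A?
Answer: 64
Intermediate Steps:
h(A) = 2*A
h(b(1, -4))² = (2*(-4))² = (-8)² = 64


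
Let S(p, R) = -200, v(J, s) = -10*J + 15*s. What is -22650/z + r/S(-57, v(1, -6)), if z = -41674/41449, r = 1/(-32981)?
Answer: 3096321747305837/137445019400 ≈ 22528.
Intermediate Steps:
r = -1/32981 ≈ -3.0320e-5
z = -41674/41449 (z = -41674*1/41449 = -41674/41449 ≈ -1.0054)
-22650/z + r/S(-57, v(1, -6)) = -22650/(-41674/41449) - 1/32981/(-200) = -22650*(-41449/41674) - 1/32981*(-1/200) = 469409925/20837 + 1/6596200 = 3096321747305837/137445019400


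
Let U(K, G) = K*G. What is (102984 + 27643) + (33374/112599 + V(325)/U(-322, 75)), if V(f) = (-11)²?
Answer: 118403444181857/906421950 ≈ 1.3063e+5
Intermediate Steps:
U(K, G) = G*K
V(f) = 121
(102984 + 27643) + (33374/112599 + V(325)/U(-322, 75)) = (102984 + 27643) + (33374/112599 + 121/((75*(-322)))) = 130627 + (33374*(1/112599) + 121/(-24150)) = 130627 + (33374/112599 + 121*(-1/24150)) = 130627 + (33374/112599 - 121/24150) = 130627 + 264119207/906421950 = 118403444181857/906421950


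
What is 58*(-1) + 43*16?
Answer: 630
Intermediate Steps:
58*(-1) + 43*16 = -58 + 688 = 630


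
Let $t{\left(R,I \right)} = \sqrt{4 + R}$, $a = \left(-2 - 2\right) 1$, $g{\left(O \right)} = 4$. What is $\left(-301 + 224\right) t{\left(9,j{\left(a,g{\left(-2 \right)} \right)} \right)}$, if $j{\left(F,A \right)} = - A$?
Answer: $- 77 \sqrt{13} \approx -277.63$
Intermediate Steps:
$a = -4$ ($a = \left(-4\right) 1 = -4$)
$\left(-301 + 224\right) t{\left(9,j{\left(a,g{\left(-2 \right)} \right)} \right)} = \left(-301 + 224\right) \sqrt{4 + 9} = - 77 \sqrt{13}$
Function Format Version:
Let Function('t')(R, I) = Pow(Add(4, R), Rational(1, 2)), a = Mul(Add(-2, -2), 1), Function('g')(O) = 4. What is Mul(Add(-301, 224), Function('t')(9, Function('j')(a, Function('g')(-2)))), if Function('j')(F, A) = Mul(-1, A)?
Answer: Mul(-77, Pow(13, Rational(1, 2))) ≈ -277.63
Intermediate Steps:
a = -4 (a = Mul(-4, 1) = -4)
Mul(Add(-301, 224), Function('t')(9, Function('j')(a, Function('g')(-2)))) = Mul(Add(-301, 224), Pow(Add(4, 9), Rational(1, 2))) = Mul(-77, Pow(13, Rational(1, 2)))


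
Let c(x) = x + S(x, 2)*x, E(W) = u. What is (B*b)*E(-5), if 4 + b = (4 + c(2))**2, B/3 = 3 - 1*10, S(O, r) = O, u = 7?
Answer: -14112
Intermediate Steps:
E(W) = 7
c(x) = x + x**2 (c(x) = x + x*x = x + x**2)
B = -21 (B = 3*(3 - 1*10) = 3*(3 - 10) = 3*(-7) = -21)
b = 96 (b = -4 + (4 + 2*(1 + 2))**2 = -4 + (4 + 2*3)**2 = -4 + (4 + 6)**2 = -4 + 10**2 = -4 + 100 = 96)
(B*b)*E(-5) = -21*96*7 = -2016*7 = -14112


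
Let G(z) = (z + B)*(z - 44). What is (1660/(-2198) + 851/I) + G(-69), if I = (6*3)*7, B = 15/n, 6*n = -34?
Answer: 2724693127/336294 ≈ 8102.1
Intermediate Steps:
n = -17/3 (n = (⅙)*(-34) = -17/3 ≈ -5.6667)
B = -45/17 (B = 15/(-17/3) = 15*(-3/17) = -45/17 ≈ -2.6471)
I = 126 (I = 18*7 = 126)
G(z) = (-44 + z)*(-45/17 + z) (G(z) = (z - 45/17)*(z - 44) = (-45/17 + z)*(-44 + z) = (-44 + z)*(-45/17 + z))
(1660/(-2198) + 851/I) + G(-69) = (1660/(-2198) + 851/126) + (1980/17 + (-69)² - 793/17*(-69)) = (1660*(-1/2198) + 851*(1/126)) + (1980/17 + 4761 + 54717/17) = (-830/1099 + 851/126) + 137634/17 = 118667/19782 + 137634/17 = 2724693127/336294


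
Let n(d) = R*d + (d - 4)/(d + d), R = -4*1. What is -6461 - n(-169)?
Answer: -2412479/338 ≈ -7137.5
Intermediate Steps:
R = -4
n(d) = -4*d + (-4 + d)/(2*d) (n(d) = -4*d + (d - 4)/(d + d) = -4*d + (-4 + d)/((2*d)) = -4*d + (-4 + d)*(1/(2*d)) = -4*d + (-4 + d)/(2*d))
-6461 - n(-169) = -6461 - (½ - 4*(-169) - 2/(-169)) = -6461 - (½ + 676 - 2*(-1/169)) = -6461 - (½ + 676 + 2/169) = -6461 - 1*228661/338 = -6461 - 228661/338 = -2412479/338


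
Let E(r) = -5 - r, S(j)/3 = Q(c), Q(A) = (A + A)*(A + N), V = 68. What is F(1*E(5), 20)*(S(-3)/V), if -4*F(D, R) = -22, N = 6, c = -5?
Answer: -165/68 ≈ -2.4265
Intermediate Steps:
Q(A) = 2*A*(6 + A) (Q(A) = (A + A)*(A + 6) = (2*A)*(6 + A) = 2*A*(6 + A))
S(j) = -30 (S(j) = 3*(2*(-5)*(6 - 5)) = 3*(2*(-5)*1) = 3*(-10) = -30)
F(D, R) = 11/2 (F(D, R) = -1/4*(-22) = 11/2)
F(1*E(5), 20)*(S(-3)/V) = 11*(-30/68)/2 = 11*(-30*1/68)/2 = (11/2)*(-15/34) = -165/68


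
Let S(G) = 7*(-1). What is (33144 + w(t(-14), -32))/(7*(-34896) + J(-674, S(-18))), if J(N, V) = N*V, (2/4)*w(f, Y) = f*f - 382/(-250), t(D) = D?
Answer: -2096191/14972125 ≈ -0.14001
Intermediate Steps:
S(G) = -7
w(f, Y) = 382/125 + 2*f**2 (w(f, Y) = 2*(f*f - 382/(-250)) = 2*(f**2 - 382*(-1/250)) = 2*(f**2 + 191/125) = 2*(191/125 + f**2) = 382/125 + 2*f**2)
(33144 + w(t(-14), -32))/(7*(-34896) + J(-674, S(-18))) = (33144 + (382/125 + 2*(-14)**2))/(7*(-34896) - 674*(-7)) = (33144 + (382/125 + 2*196))/(-244272 + 4718) = (33144 + (382/125 + 392))/(-239554) = (33144 + 49382/125)*(-1/239554) = (4192382/125)*(-1/239554) = -2096191/14972125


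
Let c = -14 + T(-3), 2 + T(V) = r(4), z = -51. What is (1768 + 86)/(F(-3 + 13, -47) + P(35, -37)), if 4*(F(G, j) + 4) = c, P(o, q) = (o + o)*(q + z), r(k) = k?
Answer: -1854/6167 ≈ -0.30063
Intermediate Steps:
T(V) = 2 (T(V) = -2 + 4 = 2)
P(o, q) = 2*o*(-51 + q) (P(o, q) = (o + o)*(q - 51) = (2*o)*(-51 + q) = 2*o*(-51 + q))
c = -12 (c = -14 + 2 = -12)
F(G, j) = -7 (F(G, j) = -4 + (1/4)*(-12) = -4 - 3 = -7)
(1768 + 86)/(F(-3 + 13, -47) + P(35, -37)) = (1768 + 86)/(-7 + 2*35*(-51 - 37)) = 1854/(-7 + 2*35*(-88)) = 1854/(-7 - 6160) = 1854/(-6167) = 1854*(-1/6167) = -1854/6167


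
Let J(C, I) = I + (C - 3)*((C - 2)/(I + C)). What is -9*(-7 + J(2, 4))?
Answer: 27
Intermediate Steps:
J(C, I) = I + (-3 + C)*(-2 + C)/(C + I) (J(C, I) = I + (-3 + C)*((-2 + C)/(C + I)) = I + (-3 + C)*(-2 + C)/(C + I))
-9*(-7 + J(2, 4)) = -9*(-7 + (6 + 2² + 4² - 5*2 + 2*4)/(2 + 4)) = -9*(-7 + (6 + 4 + 16 - 10 + 8)/6) = -9*(-7 + (⅙)*24) = -9*(-7 + 4) = -9*(-3) = 27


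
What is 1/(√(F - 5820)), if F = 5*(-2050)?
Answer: -I*√16070/16070 ≈ -0.0078885*I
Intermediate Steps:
F = -10250
1/(√(F - 5820)) = 1/(√(-10250 - 5820)) = 1/(√(-16070)) = 1/(I*√16070) = -I*√16070/16070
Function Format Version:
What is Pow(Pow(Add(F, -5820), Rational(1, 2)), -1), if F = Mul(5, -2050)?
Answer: Mul(Rational(-1, 16070), I, Pow(16070, Rational(1, 2))) ≈ Mul(-0.0078885, I)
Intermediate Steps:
F = -10250
Pow(Pow(Add(F, -5820), Rational(1, 2)), -1) = Pow(Pow(Add(-10250, -5820), Rational(1, 2)), -1) = Pow(Pow(-16070, Rational(1, 2)), -1) = Pow(Mul(I, Pow(16070, Rational(1, 2))), -1) = Mul(Rational(-1, 16070), I, Pow(16070, Rational(1, 2)))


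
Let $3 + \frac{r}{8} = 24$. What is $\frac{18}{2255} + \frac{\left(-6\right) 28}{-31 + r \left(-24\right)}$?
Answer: $\frac{451974}{9162065} \approx 0.049331$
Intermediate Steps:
$r = 168$ ($r = -24 + 8 \cdot 24 = -24 + 192 = 168$)
$\frac{18}{2255} + \frac{\left(-6\right) 28}{-31 + r \left(-24\right)} = \frac{18}{2255} + \frac{\left(-6\right) 28}{-31 + 168 \left(-24\right)} = 18 \cdot \frac{1}{2255} - \frac{168}{-31 - 4032} = \frac{18}{2255} - \frac{168}{-4063} = \frac{18}{2255} - - \frac{168}{4063} = \frac{18}{2255} + \frac{168}{4063} = \frac{451974}{9162065}$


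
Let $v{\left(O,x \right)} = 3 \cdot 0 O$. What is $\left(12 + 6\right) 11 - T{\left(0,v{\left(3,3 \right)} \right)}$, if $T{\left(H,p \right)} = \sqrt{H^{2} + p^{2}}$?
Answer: $198$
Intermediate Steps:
$v{\left(O,x \right)} = 0$ ($v{\left(O,x \right)} = 0 O = 0$)
$\left(12 + 6\right) 11 - T{\left(0,v{\left(3,3 \right)} \right)} = \left(12 + 6\right) 11 - \sqrt{0^{2} + 0^{2}} = 18 \cdot 11 - \sqrt{0 + 0} = 198 - \sqrt{0} = 198 - 0 = 198 + 0 = 198$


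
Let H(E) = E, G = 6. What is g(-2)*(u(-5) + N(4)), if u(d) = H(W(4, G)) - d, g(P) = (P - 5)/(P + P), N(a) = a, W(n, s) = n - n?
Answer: 63/4 ≈ 15.750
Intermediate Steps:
W(n, s) = 0
g(P) = (-5 + P)/(2*P) (g(P) = (-5 + P)/((2*P)) = (-5 + P)*(1/(2*P)) = (-5 + P)/(2*P))
u(d) = -d (u(d) = 0 - d = -d)
g(-2)*(u(-5) + N(4)) = ((½)*(-5 - 2)/(-2))*(-1*(-5) + 4) = ((½)*(-½)*(-7))*(5 + 4) = (7/4)*9 = 63/4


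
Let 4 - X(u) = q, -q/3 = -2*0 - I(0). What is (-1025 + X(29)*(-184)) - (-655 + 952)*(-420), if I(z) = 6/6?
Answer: 123531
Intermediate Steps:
I(z) = 1 (I(z) = 6*(1/6) = 1)
q = 3 (q = -3*(-2*0 - 1*1) = -3*(0 - 1) = -3*(-1) = 3)
X(u) = 1 (X(u) = 4 - 1*3 = 4 - 3 = 1)
(-1025 + X(29)*(-184)) - (-655 + 952)*(-420) = (-1025 + 1*(-184)) - (-655 + 952)*(-420) = (-1025 - 184) - 297*(-420) = -1209 - 1*(-124740) = -1209 + 124740 = 123531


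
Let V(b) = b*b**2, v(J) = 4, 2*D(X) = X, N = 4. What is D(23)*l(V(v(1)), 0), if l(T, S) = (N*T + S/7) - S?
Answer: 2944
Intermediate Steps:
D(X) = X/2
V(b) = b**3
l(T, S) = 4*T - 6*S/7 (l(T, S) = (4*T + S/7) - S = 4*T - 6*S/7)
D(23)*l(V(v(1)), 0) = ((1/2)*23)*(4*4**3 - 6/7*0) = 23*(4*64 + 0)/2 = 23*(256 + 0)/2 = (23/2)*256 = 2944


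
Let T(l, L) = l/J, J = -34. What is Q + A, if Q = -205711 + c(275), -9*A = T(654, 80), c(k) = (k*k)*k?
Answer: 1050149473/51 ≈ 2.0591e+7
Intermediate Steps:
c(k) = k**3 (c(k) = k**2*k = k**3)
T(l, L) = -l/34 (T(l, L) = l/(-34) = l*(-1/34) = -l/34)
A = 109/51 (A = -(-1)*654/306 = -1/9*(-327/17) = 109/51 ≈ 2.1373)
Q = 20591164 (Q = -205711 + 275**3 = -205711 + 20796875 = 20591164)
Q + A = 20591164 + 109/51 = 1050149473/51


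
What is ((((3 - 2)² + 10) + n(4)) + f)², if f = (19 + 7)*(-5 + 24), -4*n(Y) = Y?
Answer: 254016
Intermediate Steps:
n(Y) = -Y/4
f = 494 (f = 26*19 = 494)
((((3 - 2)² + 10) + n(4)) + f)² = ((((3 - 2)² + 10) - ¼*4) + 494)² = (((1² + 10) - 1) + 494)² = (((1 + 10) - 1) + 494)² = ((11 - 1) + 494)² = (10 + 494)² = 504² = 254016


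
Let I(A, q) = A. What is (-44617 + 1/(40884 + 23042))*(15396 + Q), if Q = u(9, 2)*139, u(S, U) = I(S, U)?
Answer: -47480346018627/63926 ≈ -7.4274e+8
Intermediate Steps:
u(S, U) = S
Q = 1251 (Q = 9*139 = 1251)
(-44617 + 1/(40884 + 23042))*(15396 + Q) = (-44617 + 1/(40884 + 23042))*(15396 + 1251) = (-44617 + 1/63926)*16647 = -2852186341/63926*16647 = -47480346018627/63926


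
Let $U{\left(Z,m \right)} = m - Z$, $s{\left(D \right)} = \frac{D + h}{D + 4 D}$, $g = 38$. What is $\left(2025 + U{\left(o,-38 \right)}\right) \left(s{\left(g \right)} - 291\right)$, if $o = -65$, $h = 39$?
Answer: $- \frac{2981502}{5} \approx -5.963 \cdot 10^{5}$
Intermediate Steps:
$s{\left(D \right)} = \frac{39 + D}{5 D}$ ($s{\left(D \right)} = \frac{D + 39}{D + 4 D} = \frac{39 + D}{5 D}$)
$\left(2025 + U{\left(o,-38 \right)}\right) \left(s{\left(g \right)} - 291\right) = \left(2025 - -27\right) \left(\frac{39 + 38}{5 \cdot 38} - 291\right) = \left(2025 + \left(-38 + 65\right)\right) \left(\frac{1}{5} \cdot \frac{1}{38} \cdot 77 - 291\right) = \left(2025 + 27\right) \left(\frac{77}{190} - 291\right) = 2052 \left(- \frac{55213}{190}\right) = - \frac{2981502}{5}$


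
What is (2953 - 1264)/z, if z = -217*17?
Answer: -1689/3689 ≈ -0.45785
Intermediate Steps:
z = -3689
(2953 - 1264)/z = (2953 - 1264)/(-3689) = 1689*(-1/3689) = -1689/3689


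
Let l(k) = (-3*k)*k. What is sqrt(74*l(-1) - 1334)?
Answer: 2*I*sqrt(389) ≈ 39.446*I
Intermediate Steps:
l(k) = -3*k**2
sqrt(74*l(-1) - 1334) = sqrt(74*(-3*(-1)**2) - 1334) = sqrt(74*(-3*1) - 1334) = sqrt(74*(-3) - 1334) = sqrt(-222 - 1334) = sqrt(-1556) = 2*I*sqrt(389)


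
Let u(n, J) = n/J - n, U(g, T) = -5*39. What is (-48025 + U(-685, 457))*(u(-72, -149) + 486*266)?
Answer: -929340395280/149 ≈ -6.2372e+9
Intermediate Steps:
U(g, T) = -195
u(n, J) = -n + n/J
(-48025 + U(-685, 457))*(u(-72, -149) + 486*266) = (-48025 - 195)*((-1*(-72) - 72/(-149)) + 486*266) = -48220*((72 - 72*(-1/149)) + 129276) = -48220*((72 + 72/149) + 129276) = -48220*(10800/149 + 129276) = -48220*19272924/149 = -929340395280/149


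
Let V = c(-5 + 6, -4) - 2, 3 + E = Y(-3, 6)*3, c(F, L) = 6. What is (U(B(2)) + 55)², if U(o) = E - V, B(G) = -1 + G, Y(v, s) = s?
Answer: 4356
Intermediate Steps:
E = 15 (E = -3 + 6*3 = -3 + 18 = 15)
V = 4 (V = 6 - 2 = 4)
U(o) = 11 (U(o) = 15 - 1*4 = 15 - 4 = 11)
(U(B(2)) + 55)² = (11 + 55)² = 66² = 4356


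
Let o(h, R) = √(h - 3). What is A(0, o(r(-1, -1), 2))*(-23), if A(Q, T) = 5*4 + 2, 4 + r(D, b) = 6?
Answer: -506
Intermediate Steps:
r(D, b) = 2 (r(D, b) = -4 + 6 = 2)
o(h, R) = √(-3 + h)
A(Q, T) = 22 (A(Q, T) = 20 + 2 = 22)
A(0, o(r(-1, -1), 2))*(-23) = 22*(-23) = -506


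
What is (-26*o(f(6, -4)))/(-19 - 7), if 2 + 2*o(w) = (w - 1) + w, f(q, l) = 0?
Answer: -3/2 ≈ -1.5000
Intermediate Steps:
o(w) = -3/2 + w (o(w) = -1 + ((w - 1) + w)/2 = -1 + ((-1 + w) + w)/2 = -1 + (-1 + 2*w)/2 = -1 + (-1/2 + w) = -3/2 + w)
(-26*o(f(6, -4)))/(-19 - 7) = (-26*(-3/2 + 0))/(-19 - 7) = -26*(-3/2)/(-26) = 39*(-1/26) = -3/2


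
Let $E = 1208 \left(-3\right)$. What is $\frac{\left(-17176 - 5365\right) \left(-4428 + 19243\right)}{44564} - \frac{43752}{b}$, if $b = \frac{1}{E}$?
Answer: $\frac{7065611254957}{44564} \approx 1.5855 \cdot 10^{8}$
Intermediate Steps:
$E = -3624$
$b = - \frac{1}{3624}$ ($b = \frac{1}{-3624} = - \frac{1}{3624} \approx -0.00027594$)
$\frac{\left(-17176 - 5365\right) \left(-4428 + 19243\right)}{44564} - \frac{43752}{b} = \frac{\left(-17176 - 5365\right) \left(-4428 + 19243\right)}{44564} - \frac{43752}{- \frac{1}{3624}} = \left(-22541\right) 14815 \cdot \frac{1}{44564} - -158557248 = \left(-333944915\right) \frac{1}{44564} + 158557248 = - \frac{333944915}{44564} + 158557248 = \frac{7065611254957}{44564}$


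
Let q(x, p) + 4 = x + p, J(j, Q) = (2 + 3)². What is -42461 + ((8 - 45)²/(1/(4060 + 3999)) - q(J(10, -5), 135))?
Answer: 10990154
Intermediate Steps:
J(j, Q) = 25 (J(j, Q) = 5² = 25)
q(x, p) = -4 + p + x (q(x, p) = -4 + (x + p) = -4 + (p + x) = -4 + p + x)
-42461 + ((8 - 45)²/(1/(4060 + 3999)) - q(J(10, -5), 135)) = -42461 + ((8 - 45)²/(1/(4060 + 3999)) - (-4 + 135 + 25)) = -42461 + ((-37)²/(1/8059) - 1*156) = -42461 + (1369/(1/8059) - 156) = -42461 + (1369*8059 - 156) = -42461 + (11032771 - 156) = -42461 + 11032615 = 10990154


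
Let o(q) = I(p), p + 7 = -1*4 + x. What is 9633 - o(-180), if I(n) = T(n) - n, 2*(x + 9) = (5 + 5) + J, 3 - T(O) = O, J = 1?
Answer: 9601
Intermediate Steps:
T(O) = 3 - O
x = -7/2 (x = -9 + ((5 + 5) + 1)/2 = -9 + (10 + 1)/2 = -9 + (1/2)*11 = -9 + 11/2 = -7/2 ≈ -3.5000)
p = -29/2 (p = -7 + (-1*4 - 7/2) = -7 + (-4 - 7/2) = -7 - 15/2 = -29/2 ≈ -14.500)
I(n) = 3 - 2*n (I(n) = (3 - n) - n = 3 - 2*n)
o(q) = 32 (o(q) = 3 - 2*(-29/2) = 3 + 29 = 32)
9633 - o(-180) = 9633 - 1*32 = 9633 - 32 = 9601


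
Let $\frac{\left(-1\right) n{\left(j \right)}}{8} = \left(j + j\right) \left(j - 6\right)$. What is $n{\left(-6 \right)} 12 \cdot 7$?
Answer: $-96768$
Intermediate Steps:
$n{\left(j \right)} = - 16 j \left(-6 + j\right)$ ($n{\left(j \right)} = - 8 \left(j + j\right) \left(j - 6\right) = - 8 \cdot 2 j \left(j - 6\right) = - 8 \cdot 2 j \left(-6 + j\right) = - 16 j \left(-6 + j\right)$)
$n{\left(-6 \right)} 12 \cdot 7 = 16 \left(-6\right) \left(6 - -6\right) 12 \cdot 7 = 16 \left(-6\right) \left(6 + 6\right) 12 \cdot 7 = 16 \left(-6\right) 12 \cdot 12 \cdot 7 = \left(-1152\right) 12 \cdot 7 = \left(-13824\right) 7 = -96768$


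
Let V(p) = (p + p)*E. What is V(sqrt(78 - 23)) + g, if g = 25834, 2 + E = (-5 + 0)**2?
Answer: 25834 + 46*sqrt(55) ≈ 26175.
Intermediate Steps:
E = 23 (E = -2 + (-5 + 0)**2 = -2 + (-5)**2 = -2 + 25 = 23)
V(p) = 46*p (V(p) = (p + p)*23 = (2*p)*23 = 46*p)
V(sqrt(78 - 23)) + g = 46*sqrt(78 - 23) + 25834 = 46*sqrt(55) + 25834 = 25834 + 46*sqrt(55)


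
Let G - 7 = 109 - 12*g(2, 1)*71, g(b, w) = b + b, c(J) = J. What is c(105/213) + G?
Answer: -233697/71 ≈ -3291.5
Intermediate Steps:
g(b, w) = 2*b
G = -3292 (G = 7 + (109 - 24*2*71) = 7 + (109 - 12*4*71) = 7 + (109 - 48*71) = 7 + (109 - 3408) = 7 - 3299 = -3292)
c(105/213) + G = 105/213 - 3292 = 105*(1/213) - 3292 = 35/71 - 3292 = -233697/71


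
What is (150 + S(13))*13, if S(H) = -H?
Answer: 1781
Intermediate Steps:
(150 + S(13))*13 = (150 - 1*13)*13 = (150 - 13)*13 = 137*13 = 1781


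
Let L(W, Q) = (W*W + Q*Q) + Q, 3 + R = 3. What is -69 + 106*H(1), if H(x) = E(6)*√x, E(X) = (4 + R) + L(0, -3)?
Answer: 991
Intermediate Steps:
R = 0 (R = -3 + 3 = 0)
L(W, Q) = Q + Q² + W² (L(W, Q) = (W² + Q²) + Q = (Q² + W²) + Q = Q + Q² + W²)
E(X) = 10 (E(X) = (4 + 0) + (-3 + (-3)² + 0²) = 4 + (-3 + 9 + 0) = 4 + 6 = 10)
H(x) = 10*√x
-69 + 106*H(1) = -69 + 106*(10*√1) = -69 + 106*(10*1) = -69 + 106*10 = -69 + 1060 = 991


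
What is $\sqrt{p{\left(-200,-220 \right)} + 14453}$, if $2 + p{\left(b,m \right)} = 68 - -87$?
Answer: $\sqrt{14606} \approx 120.86$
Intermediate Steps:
$p{\left(b,m \right)} = 153$ ($p{\left(b,m \right)} = -2 + \left(68 - -87\right) = -2 + \left(68 + 87\right) = -2 + 155 = 153$)
$\sqrt{p{\left(-200,-220 \right)} + 14453} = \sqrt{153 + 14453} = \sqrt{14606}$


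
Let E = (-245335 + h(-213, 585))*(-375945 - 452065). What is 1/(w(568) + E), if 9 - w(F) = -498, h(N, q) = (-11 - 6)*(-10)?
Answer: 1/202999072157 ≈ 4.9261e-12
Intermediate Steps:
h(N, q) = 170 (h(N, q) = -17*(-10) = 170)
w(F) = 507 (w(F) = 9 - 1*(-498) = 9 + 498 = 507)
E = 202999071650 (E = (-245335 + 170)*(-375945 - 452065) = -245165*(-828010) = 202999071650)
1/(w(568) + E) = 1/(507 + 202999071650) = 1/202999072157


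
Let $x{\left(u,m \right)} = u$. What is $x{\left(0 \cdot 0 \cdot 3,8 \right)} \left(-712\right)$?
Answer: $0$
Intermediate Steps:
$x{\left(0 \cdot 0 \cdot 3,8 \right)} \left(-712\right) = 0 \cdot 0 \cdot 3 \left(-712\right) = 0 \cdot 3 \left(-712\right) = 0 \left(-712\right) = 0$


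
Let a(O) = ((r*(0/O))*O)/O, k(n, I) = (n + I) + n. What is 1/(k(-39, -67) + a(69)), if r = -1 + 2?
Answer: -1/145 ≈ -0.0068966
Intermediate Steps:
k(n, I) = I + 2*n (k(n, I) = (I + n) + n = I + 2*n)
r = 1
a(O) = 0 (a(O) = ((1*(0/O))*O)/O = ((1*0)*O)/O = (0*O)/O = 0/O = 0)
1/(k(-39, -67) + a(69)) = 1/((-67 + 2*(-39)) + 0) = 1/((-67 - 78) + 0) = 1/(-145 + 0) = 1/(-145) = -1/145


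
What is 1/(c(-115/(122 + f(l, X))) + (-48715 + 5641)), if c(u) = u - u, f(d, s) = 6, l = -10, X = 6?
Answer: -1/43074 ≈ -2.3216e-5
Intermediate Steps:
c(u) = 0
1/(c(-115/(122 + f(l, X))) + (-48715 + 5641)) = 1/(0 + (-48715 + 5641)) = 1/(0 - 43074) = 1/(-43074) = -1/43074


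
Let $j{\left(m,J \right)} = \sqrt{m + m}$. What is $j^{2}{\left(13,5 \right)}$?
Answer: $26$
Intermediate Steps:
$j{\left(m,J \right)} = \sqrt{2} \sqrt{m}$ ($j{\left(m,J \right)} = \sqrt{2 m} = \sqrt{2} \sqrt{m}$)
$j^{2}{\left(13,5 \right)} = \left(\sqrt{2} \sqrt{13}\right)^{2} = \left(\sqrt{26}\right)^{2} = 26$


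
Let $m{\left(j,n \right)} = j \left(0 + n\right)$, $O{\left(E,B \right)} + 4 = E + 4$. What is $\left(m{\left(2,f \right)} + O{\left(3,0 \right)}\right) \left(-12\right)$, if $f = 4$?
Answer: $-132$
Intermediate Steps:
$O{\left(E,B \right)} = E$ ($O{\left(E,B \right)} = -4 + \left(E + 4\right) = -4 + \left(4 + E\right) = E$)
$m{\left(j,n \right)} = j n$
$\left(m{\left(2,f \right)} + O{\left(3,0 \right)}\right) \left(-12\right) = \left(2 \cdot 4 + 3\right) \left(-12\right) = \left(8 + 3\right) \left(-12\right) = 11 \left(-12\right) = -132$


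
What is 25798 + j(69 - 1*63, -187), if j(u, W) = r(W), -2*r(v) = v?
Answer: 51783/2 ≈ 25892.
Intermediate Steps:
r(v) = -v/2
j(u, W) = -W/2
25798 + j(69 - 1*63, -187) = 25798 - ½*(-187) = 25798 + 187/2 = 51783/2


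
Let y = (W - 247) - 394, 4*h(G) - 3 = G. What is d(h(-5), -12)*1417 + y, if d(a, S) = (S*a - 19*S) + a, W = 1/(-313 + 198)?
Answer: 75952553/230 ≈ 3.3023e+5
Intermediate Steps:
h(G) = ¾ + G/4
W = -1/115 (W = 1/(-115) = -1/115 ≈ -0.0086956)
d(a, S) = a - 19*S + S*a (d(a, S) = (-19*S + S*a) + a = a - 19*S + S*a)
y = -73716/115 (y = (-1/115 - 247) - 394 = -28406/115 - 394 = -73716/115 ≈ -641.01)
d(h(-5), -12)*1417 + y = ((¾ + (¼)*(-5)) - 19*(-12) - 12*(¾ + (¼)*(-5)))*1417 - 73716/115 = ((¾ - 5/4) + 228 - 12*(¾ - 5/4))*1417 - 73716/115 = (-½ + 228 - 12*(-½))*1417 - 73716/115 = (-½ + 228 + 6)*1417 - 73716/115 = (467/2)*1417 - 73716/115 = 661739/2 - 73716/115 = 75952553/230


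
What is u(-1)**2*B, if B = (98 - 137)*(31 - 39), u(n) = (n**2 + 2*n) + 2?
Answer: 312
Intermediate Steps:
u(n) = 2 + n**2 + 2*n
B = 312 (B = -39*(-8) = 312)
u(-1)**2*B = (2 + (-1)**2 + 2*(-1))**2*312 = (2 + 1 - 2)**2*312 = 1**2*312 = 1*312 = 312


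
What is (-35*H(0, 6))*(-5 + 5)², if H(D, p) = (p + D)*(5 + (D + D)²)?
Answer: 0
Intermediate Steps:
H(D, p) = (5 + 4*D²)*(D + p) (H(D, p) = (D + p)*(5 + (2*D)²) = (D + p)*(5 + 4*D²) = (5 + 4*D²)*(D + p))
(-35*H(0, 6))*(-5 + 5)² = (-35*(4*0³ + 5*0 + 5*6 + 4*6*0²))*(-5 + 5)² = -35*(4*0 + 0 + 30 + 4*6*0)*0² = -35*(0 + 0 + 30 + 0)*0 = -35*30*0 = -1050*0 = 0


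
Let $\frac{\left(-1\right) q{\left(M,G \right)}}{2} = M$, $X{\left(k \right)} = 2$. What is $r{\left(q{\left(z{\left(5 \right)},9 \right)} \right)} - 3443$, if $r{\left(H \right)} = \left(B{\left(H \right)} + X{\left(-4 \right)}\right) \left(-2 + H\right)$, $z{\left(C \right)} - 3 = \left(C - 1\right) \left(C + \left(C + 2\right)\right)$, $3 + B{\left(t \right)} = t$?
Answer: $7269$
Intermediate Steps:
$B{\left(t \right)} = -3 + t$
$z{\left(C \right)} = 3 + \left(-1 + C\right) \left(2 + 2 C\right)$ ($z{\left(C \right)} = 3 + \left(C - 1\right) \left(C + \left(C + 2\right)\right) = 3 + \left(-1 + C\right) \left(C + \left(2 + C\right)\right) = 3 + \left(-1 + C\right) \left(2 + 2 C\right)$)
$q{\left(M,G \right)} = - 2 M$
$r{\left(H \right)} = \left(-1 + H\right) \left(-2 + H\right)$ ($r{\left(H \right)} = \left(\left(-3 + H\right) + 2\right) \left(-2 + H\right) = \left(-1 + H\right) \left(-2 + H\right)$)
$r{\left(q{\left(z{\left(5 \right)},9 \right)} \right)} - 3443 = \left(2 + - 2 \left(1 + 2 \cdot 5^{2}\right) \left(-3 - 2 \left(1 + 2 \cdot 5^{2}\right)\right)\right) - 3443 = \left(2 + - 2 \left(1 + 2 \cdot 25\right) \left(-3 - 2 \left(1 + 2 \cdot 25\right)\right)\right) - 3443 = \left(2 + - 2 \left(1 + 50\right) \left(-3 - 2 \left(1 + 50\right)\right)\right) - 3443 = \left(2 + \left(-2\right) 51 \left(-3 - 102\right)\right) - 3443 = \left(2 - 102 \left(-3 - 102\right)\right) - 3443 = \left(2 - -10710\right) - 3443 = \left(2 + 10710\right) - 3443 = 10712 - 3443 = 7269$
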